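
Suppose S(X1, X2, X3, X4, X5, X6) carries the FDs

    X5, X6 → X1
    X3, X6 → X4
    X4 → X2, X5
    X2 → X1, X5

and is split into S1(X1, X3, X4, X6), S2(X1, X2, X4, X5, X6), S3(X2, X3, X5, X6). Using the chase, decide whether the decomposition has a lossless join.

Chase test. Columns are X1, X2, X3, X4, X5, X6; row i has aⱼ where attribute j ∈ Si, else bᵢⱼ.
Initial tableau (one row per fragment):
  row 1: a1 b12 a3 a4 b15 a6
  row 2: a1 a2 b23 a4 a5 a6
  row 3: b31 a2 a3 b34 a5 a6
Rows 2 and 3 agree on X5, X6; apply X5, X6→X1 and equate their X1 entries.
Rows 1 and 3 agree on X3, X6; apply X3, X6→X4 and equate their X4 entries.
Rows 1 and 2 agree on X4; apply X4→X2, X5 and equate their X2, X5 entries.
Row 1 is now all distinguished symbols — the join is lossless.

Yes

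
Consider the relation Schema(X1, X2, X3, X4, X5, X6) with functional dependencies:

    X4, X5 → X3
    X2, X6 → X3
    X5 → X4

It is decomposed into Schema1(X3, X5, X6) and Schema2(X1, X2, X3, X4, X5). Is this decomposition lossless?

No

Common attributes: Schema1 ∩ Schema2 = {X3, X5}.
Closure of {X3, X5}: X5 → X4 applies, adding X4. So (X3, X5)⁺ = {X3, X4, X5}.
The closure contains neither all of Schema1 = {X3, X5, X6} nor all of Schema2 = {X1, X2, X3, X4, X5}, so the common attributes are not a superkey of either fragment. The join is lossy.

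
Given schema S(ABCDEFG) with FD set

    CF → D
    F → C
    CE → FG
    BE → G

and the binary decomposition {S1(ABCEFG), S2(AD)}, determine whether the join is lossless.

No

Common attributes: S1 ∩ S2 = {A}.
No dependency enlarges {A}, so (A)⁺ = {A}.
The closure contains neither all of S1 = {ABCEFG} nor all of S2 = {AD}, so the common attributes are not a superkey of either fragment. The join is lossy.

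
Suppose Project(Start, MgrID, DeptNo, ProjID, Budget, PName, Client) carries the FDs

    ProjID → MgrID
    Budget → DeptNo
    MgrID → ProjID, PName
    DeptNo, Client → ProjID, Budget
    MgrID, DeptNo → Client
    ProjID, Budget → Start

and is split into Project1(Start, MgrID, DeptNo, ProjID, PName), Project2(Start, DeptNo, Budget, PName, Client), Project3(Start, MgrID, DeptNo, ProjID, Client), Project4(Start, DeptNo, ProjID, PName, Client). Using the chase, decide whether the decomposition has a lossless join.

Chase test. Columns are Start, MgrID, DeptNo, ProjID, Budget, PName, Client; row i has aⱼ where attribute j ∈ Projecti, else bᵢⱼ.
Initial tableau (one row per fragment):
  row 1: a1 a2 a3 a4 b15 a6 b17
  row 2: a1 b22 a3 b24 a5 a6 a7
  row 3: a1 a2 a3 a4 b35 b36 a7
  row 4: a1 b42 a3 a4 b45 a6 a7
Rows 1 and 4 agree on ProjID; apply ProjID→MgrID and equate their MgrID entries.
Rows 1 and 3 agree on MgrID; apply MgrID→ProjID, PName and equate their ProjID, PName entries.
Rows 2 and 3 agree on DeptNo, Client; apply DeptNo, Client→ProjID, Budget and equate their ProjID, Budget entries.
Rows 2 and 4 agree on DeptNo, Client; apply DeptNo, Client→ProjID, Budget and equate their ProjID, Budget entries.
Rows 1 and 3 agree on MgrID, DeptNo; apply MgrID, DeptNo→Client and equate their Client entries.
Rows 1 and 2 agree on ProjID; apply ProjID→MgrID and equate their MgrID entries.
Rows 1 and 2 agree on DeptNo, Client; apply DeptNo, Client→ProjID, Budget and equate their ProjID, Budget entries.
Row 1 is now all distinguished symbols — the join is lossless.

Yes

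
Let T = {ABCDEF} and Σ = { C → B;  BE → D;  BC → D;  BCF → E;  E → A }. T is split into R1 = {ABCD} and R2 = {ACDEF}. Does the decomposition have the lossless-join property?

Yes

Common attributes: R1 ∩ R2 = {ACD}.
Closure of {ACD}: C → B applies, adding B. So (ACD)⁺ = {ABCD}.
This closure contains every attribute of R1, so R1 ∩ R2 → R1. The join is lossless.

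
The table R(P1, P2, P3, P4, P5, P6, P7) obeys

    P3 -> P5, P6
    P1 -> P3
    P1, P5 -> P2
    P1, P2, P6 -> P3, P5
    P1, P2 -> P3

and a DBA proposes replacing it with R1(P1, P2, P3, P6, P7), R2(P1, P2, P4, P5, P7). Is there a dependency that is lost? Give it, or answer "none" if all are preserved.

P3 -> P5, P6

Check P3 → P5, P6: no single fragment contains all of {P3, P5, P6}, and the restricted closure of {P3} across the fragments never reaches {P5, P6}.
P1 → P3 is preserved.
P1, P5 → P2 is preserved.
P1, P2, P6 → P3, P5 is preserved.
P1, P2 → P3 is preserved.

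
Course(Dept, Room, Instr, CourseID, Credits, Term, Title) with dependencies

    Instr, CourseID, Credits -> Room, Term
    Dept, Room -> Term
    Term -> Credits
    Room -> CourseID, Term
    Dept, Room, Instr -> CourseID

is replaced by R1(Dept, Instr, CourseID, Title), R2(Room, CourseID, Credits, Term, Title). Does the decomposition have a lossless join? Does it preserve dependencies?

Lossless test: (CourseID, Title)⁺ = {CourseID, Title}, which is a superkey of neither fragment — lossy.
Dependency preservation: the restricted closure of {Instr, CourseID, Credits} across the fragments never reaches {Room, Term}, so Instr, CourseID, Credits → Room, Term cannot be enforced without a join — not preserved.

lossy and not dependency-preserving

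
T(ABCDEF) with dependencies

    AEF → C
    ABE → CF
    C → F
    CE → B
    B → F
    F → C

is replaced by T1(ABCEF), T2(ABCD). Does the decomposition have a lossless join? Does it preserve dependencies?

Lossless test: (ABC)⁺ = {ABCF}, which is a superkey of neither fragment — lossy.
Dependency preservation: every FD's attributes lie within a single fragment, so each can be enforced locally — preserved.

lossy but dependency-preserving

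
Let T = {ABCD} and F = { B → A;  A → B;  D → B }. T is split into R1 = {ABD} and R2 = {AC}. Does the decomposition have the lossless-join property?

No

Common attributes: R1 ∩ R2 = {A}.
Closure of {A}: A → B applies, adding B. So (A)⁺ = {AB}.
The closure contains neither all of R1 = {ABD} nor all of R2 = {AC}, so the common attributes are not a superkey of either fragment. The join is lossy.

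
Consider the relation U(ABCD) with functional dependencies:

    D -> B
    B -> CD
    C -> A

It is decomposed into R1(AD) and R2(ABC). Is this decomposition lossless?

No

Common attributes: R1 ∩ R2 = {A}.
No dependency enlarges {A}, so (A)⁺ = {A}.
The closure contains neither all of R1 = {AD} nor all of R2 = {ABC}, so the common attributes are not a superkey of either fragment. The join is lossy.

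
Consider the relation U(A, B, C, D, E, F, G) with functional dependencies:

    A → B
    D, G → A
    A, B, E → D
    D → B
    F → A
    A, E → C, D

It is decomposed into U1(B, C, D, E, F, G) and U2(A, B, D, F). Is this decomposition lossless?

Common attributes: U1 ∩ U2 = {B, D, F}.
Closure of {B, D, F}: F → A applies, adding A. So (B, D, F)⁺ = {A, B, D, F}.
This closure contains every attribute of U2, so U1 ∩ U2 → U2. The join is lossless.

Yes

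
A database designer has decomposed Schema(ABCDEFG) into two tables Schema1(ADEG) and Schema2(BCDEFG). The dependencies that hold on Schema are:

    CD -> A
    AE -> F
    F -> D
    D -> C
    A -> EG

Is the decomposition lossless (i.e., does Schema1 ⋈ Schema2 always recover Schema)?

Yes

Common attributes: Schema1 ∩ Schema2 = {DEG}.
Closure of {DEG}: D → C applies, adding C; CD → A applies, adding A; AE → F applies, adding F. So (DEG)⁺ = {ACDEFG}.
This closure contains every attribute of Schema1, so Schema1 ∩ Schema2 → Schema1. The join is lossless.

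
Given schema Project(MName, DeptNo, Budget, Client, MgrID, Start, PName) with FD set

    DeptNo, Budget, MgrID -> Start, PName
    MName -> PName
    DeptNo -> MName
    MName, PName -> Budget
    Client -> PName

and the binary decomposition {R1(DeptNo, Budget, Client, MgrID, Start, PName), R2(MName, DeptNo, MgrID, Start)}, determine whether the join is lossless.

Yes

Common attributes: R1 ∩ R2 = {DeptNo, MgrID, Start}.
Closure of {DeptNo, MgrID, Start}: DeptNo → MName applies, adding MName; MName → PName applies, adding PName; MName, PName → Budget applies, adding Budget. So (DeptNo, MgrID, Start)⁺ = {MName, DeptNo, Budget, MgrID, Start, PName}.
This closure contains every attribute of R2, so R1 ∩ R2 → R2. The join is lossless.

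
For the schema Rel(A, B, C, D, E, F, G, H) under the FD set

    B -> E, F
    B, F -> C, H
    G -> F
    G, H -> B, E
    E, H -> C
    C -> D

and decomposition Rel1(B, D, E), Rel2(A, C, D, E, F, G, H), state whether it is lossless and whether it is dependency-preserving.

lossy and not dependency-preserving

Lossless test: (D, E)⁺ = {D, E}, which is a superkey of neither fragment — lossy.
Dependency preservation: the restricted closure of {B} across the fragments never reaches {E, F}, so B → E, F cannot be enforced without a join — not preserved.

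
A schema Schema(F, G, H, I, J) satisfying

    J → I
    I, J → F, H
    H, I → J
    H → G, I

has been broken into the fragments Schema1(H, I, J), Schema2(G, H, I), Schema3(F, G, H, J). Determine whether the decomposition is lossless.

Yes

Chase test. Columns are F, G, H, I, J; row i has aⱼ where attribute j ∈ Schemai, else bᵢⱼ.
Initial tableau (one row per fragment):
  row 1: b11 b12 a3 a4 a5
  row 2: b21 a2 a3 a4 b25
  row 3: a1 a2 a3 b34 a5
Rows 1 and 3 agree on J; apply J→I and equate their I entries.
Rows 1 and 3 agree on I, J; apply I, J→F, H and equate their F, H entries.
Rows 1 and 2 agree on H, I; apply H, I→J and equate their J entries.
Rows 1 and 2 agree on H; apply H→G, I and equate their G, I entries.
Rows 1 and 2 agree on I, J; apply I, J→F, H and equate their F, H entries.
Row 1 is now all distinguished symbols — the join is lossless.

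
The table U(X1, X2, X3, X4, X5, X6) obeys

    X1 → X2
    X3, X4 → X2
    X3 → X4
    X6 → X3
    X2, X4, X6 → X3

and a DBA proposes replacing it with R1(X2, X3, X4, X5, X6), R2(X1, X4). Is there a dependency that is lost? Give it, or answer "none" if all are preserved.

Check X1 → X2: no single fragment contains all of {X1, X2}, and the restricted closure of {X1} across the fragments never reaches {X2}.
X3, X4 → X2 is preserved.
X3 → X4 is preserved.
X6 → X3 is preserved.
X2, X4, X6 → X3 is preserved.

X1 → X2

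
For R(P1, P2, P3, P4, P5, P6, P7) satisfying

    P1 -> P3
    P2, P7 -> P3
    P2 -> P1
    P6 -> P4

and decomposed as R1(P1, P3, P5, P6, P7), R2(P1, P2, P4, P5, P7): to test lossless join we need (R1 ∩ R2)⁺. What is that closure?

P1, P3, P5, P7

R1 ∩ R2 = {P1, P5, P7}.
P1 → P3 applies, adding P3
Closure: {P1, P3, P5, P7}.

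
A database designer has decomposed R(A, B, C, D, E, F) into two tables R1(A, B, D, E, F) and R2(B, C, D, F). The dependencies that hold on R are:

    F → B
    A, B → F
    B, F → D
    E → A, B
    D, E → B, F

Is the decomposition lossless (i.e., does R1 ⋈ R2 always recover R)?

Common attributes: R1 ∩ R2 = {B, D, F}.
No dependency enlarges {B, D, F}, so (B, D, F)⁺ = {B, D, F}.
The closure contains neither all of R1 = {A, B, D, E, F} nor all of R2 = {B, C, D, F}, so the common attributes are not a superkey of either fragment. The join is lossy.

No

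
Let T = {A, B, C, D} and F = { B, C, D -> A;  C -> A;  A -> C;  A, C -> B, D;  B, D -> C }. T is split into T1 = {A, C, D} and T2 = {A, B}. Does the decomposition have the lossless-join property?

Yes

Common attributes: T1 ∩ T2 = {A}.
Closure of {A}: A → C applies, adding C; A, C → B, D applies, adding B, D. So (A)⁺ = {A, B, C, D}.
This closure contains every attribute of T1, so T1 ∩ T2 → T1. The join is lossless.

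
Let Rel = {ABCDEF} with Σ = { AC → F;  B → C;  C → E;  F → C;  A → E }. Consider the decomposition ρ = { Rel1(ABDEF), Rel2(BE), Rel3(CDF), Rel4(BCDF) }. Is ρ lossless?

Chase test. Columns are ABCDEF; row i has aⱼ where attribute j ∈ Reli, else bᵢⱼ.
Initial tableau (one row per fragment):
  row 1: a1 a2 b13 a4 a5 a6
  row 2: b21 a2 b23 b24 a5 b26
  row 3: b31 b32 a3 a4 b35 a6
  row 4: b41 a2 a3 a4 b45 a6
Rows 1 and 2 agree on B; apply B→C and equate their C entries.
Rows 1 and 4 agree on B; apply B→C and equate their C entries.
Rows 1 and 3 agree on C; apply C→E and equate their E entries.
Rows 1 and 4 agree on C; apply C→E and equate their E entries.
Row 1 is now all distinguished symbols — the join is lossless.

Yes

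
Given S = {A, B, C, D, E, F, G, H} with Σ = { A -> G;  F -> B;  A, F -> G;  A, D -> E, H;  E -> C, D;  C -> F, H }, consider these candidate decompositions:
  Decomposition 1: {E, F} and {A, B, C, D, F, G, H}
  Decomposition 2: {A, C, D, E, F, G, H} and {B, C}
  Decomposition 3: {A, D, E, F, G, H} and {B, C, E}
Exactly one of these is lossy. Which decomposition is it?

Decomposition 1

Decomposition 1: common = {F}, closure = {B, F} → lossy.
Decomposition 2: common = {C}, closure = {B, C, F, H} → lossless.
Decomposition 3: common = {E}, closure = {B, C, D, E, F, H} → lossless.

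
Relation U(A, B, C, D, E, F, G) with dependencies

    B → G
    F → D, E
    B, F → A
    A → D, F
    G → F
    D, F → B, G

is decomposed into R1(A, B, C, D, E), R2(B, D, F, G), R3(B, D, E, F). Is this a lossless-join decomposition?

Yes

Chase test. Columns are A, B, C, D, E, F, G; row i has aⱼ where attribute j ∈ Ri, else bᵢⱼ.
Initial tableau (one row per fragment):
  row 1: a1 a2 a3 a4 a5 b16 b17
  row 2: b21 a2 b23 a4 b25 a6 a7
  row 3: b31 a2 b33 a4 a5 a6 b37
Rows 1 and 2 agree on B; apply B→G and equate their G entries.
Rows 1 and 3 agree on B; apply B→G and equate their G entries.
Rows 2 and 3 agree on F; apply F→D, E and equate their D, E entries.
Rows 2 and 3 agree on B, F; apply B, F→A and equate their A entries.
Rows 1 and 2 agree on G; apply G→F and equate their F entries.
Rows 1 and 2 agree on B, F; apply B, F→A and equate their A entries.
Row 1 is now all distinguished symbols — the join is lossless.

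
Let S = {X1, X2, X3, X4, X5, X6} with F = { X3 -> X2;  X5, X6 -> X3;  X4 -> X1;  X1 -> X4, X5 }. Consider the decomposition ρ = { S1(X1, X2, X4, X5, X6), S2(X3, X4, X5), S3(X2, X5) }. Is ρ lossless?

No

Chase test. Columns are X1, X2, X3, X4, X5, X6; row i has aⱼ where attribute j ∈ Si, else bᵢⱼ.
Initial tableau (one row per fragment):
  row 1: a1 a2 b13 a4 a5 a6
  row 2: b21 b22 a3 a4 a5 b26
  row 3: b31 a2 b33 b34 a5 b36
Rows 1 and 2 agree on X4; apply X4→X1 and equate their X1 entries.
No row becomes fully distinguished — the join is lossy.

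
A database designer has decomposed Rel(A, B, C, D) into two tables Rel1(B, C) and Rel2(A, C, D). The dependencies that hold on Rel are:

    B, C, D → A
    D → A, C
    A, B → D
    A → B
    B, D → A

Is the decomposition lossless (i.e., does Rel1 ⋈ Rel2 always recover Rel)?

No

Common attributes: Rel1 ∩ Rel2 = {C}.
No dependency enlarges {C}, so (C)⁺ = {C}.
The closure contains neither all of Rel1 = {B, C} nor all of Rel2 = {A, C, D}, so the common attributes are not a superkey of either fragment. The join is lossy.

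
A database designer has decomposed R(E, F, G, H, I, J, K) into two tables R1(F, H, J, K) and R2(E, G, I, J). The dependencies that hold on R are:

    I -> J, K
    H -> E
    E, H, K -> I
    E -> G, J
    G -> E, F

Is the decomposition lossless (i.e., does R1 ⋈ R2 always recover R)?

Common attributes: R1 ∩ R2 = {J}.
No dependency enlarges {J}, so (J)⁺ = {J}.
The closure contains neither all of R1 = {F, H, J, K} nor all of R2 = {E, G, I, J}, so the common attributes are not a superkey of either fragment. The join is lossy.

No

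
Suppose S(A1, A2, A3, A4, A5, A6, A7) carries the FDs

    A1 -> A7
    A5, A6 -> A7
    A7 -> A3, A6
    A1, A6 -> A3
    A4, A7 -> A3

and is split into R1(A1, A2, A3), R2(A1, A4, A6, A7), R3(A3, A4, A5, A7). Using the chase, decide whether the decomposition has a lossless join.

No

Chase test. Columns are A1, A2, A3, A4, A5, A6, A7; row i has aⱼ where attribute j ∈ Ri, else bᵢⱼ.
Initial tableau (one row per fragment):
  row 1: a1 a2 a3 b14 b15 b16 b17
  row 2: a1 b22 b23 a4 b25 a6 a7
  row 3: b31 b32 a3 a4 a5 b36 a7
Rows 1 and 2 agree on A1; apply A1→A7 and equate their A7 entries.
Rows 1 and 2 agree on A7; apply A7→A3, A6 and equate their A3, A6 entries.
Rows 1 and 3 agree on A7; apply A7→A3, A6 and equate their A3, A6 entries.
No row becomes fully distinguished — the join is lossy.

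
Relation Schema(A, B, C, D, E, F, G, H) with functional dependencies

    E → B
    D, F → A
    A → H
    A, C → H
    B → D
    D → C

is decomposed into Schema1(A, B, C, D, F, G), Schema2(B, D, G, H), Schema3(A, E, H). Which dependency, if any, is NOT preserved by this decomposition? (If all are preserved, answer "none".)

Check E → B: no single fragment contains all of {B, E}, and the restricted closure of {E} across the fragments never reaches {B}.
D, F → A is preserved.
A → H is preserved.
A, C → H is preserved.
B → D is preserved.
D → C is preserved.

E → B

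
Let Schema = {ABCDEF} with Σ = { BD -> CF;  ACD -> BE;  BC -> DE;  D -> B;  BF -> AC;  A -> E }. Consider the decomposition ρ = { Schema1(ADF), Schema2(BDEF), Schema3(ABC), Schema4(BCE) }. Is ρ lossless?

Chase test. Columns are ABCDEF; row i has aⱼ where attribute j ∈ Schemai, else bᵢⱼ.
Initial tableau (one row per fragment):
  row 1: a1 b12 b13 a4 b15 a6
  row 2: b21 a2 b23 a4 a5 a6
  row 3: a1 a2 a3 b34 b35 b36
  row 4: b41 a2 a3 b44 a5 b46
Rows 3 and 4 agree on BC; apply BC→DE and equate their DE entries.
Rows 1 and 2 agree on D; apply D→B and equate their B entries.
Rows 1 and 2 agree on BF; apply BF→AC and equate their AC entries.
Rows 1 and 2 agree on A; apply A→E and equate their E entries.
Rows 3 and 4 agree on BD; apply BD→CF and equate their CF entries.
Rows 3 and 4 agree on BF; apply BF→AC and equate their AC entries.
No row becomes fully distinguished — the join is lossy.

No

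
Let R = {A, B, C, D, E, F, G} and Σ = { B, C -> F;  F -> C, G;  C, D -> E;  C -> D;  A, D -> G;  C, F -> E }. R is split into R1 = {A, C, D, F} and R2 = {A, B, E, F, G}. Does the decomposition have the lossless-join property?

Yes

Common attributes: R1 ∩ R2 = {A, F}.
Closure of {A, F}: F → C, G applies, adding C, G; C → D applies, adding D; C, F → E applies, adding E. So (A, F)⁺ = {A, C, D, E, F, G}.
This closure contains every attribute of R1, so R1 ∩ R2 → R1. The join is lossless.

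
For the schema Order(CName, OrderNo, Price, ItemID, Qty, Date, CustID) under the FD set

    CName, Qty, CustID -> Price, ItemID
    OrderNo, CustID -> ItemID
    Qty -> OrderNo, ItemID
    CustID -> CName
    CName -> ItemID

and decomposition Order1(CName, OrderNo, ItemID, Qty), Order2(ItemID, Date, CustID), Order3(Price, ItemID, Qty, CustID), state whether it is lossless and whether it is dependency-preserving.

lossy and not dependency-preserving

Lossless test (chase): Rows 1 and 3 agree on Qty; apply Qty→OrderNo, ItemID and equate their OrderNo, ItemID entries. Rows 2 and 3 agree on CustID; apply CustID→CName and equate their CName entries. No row becomes fully distinguished — the join is lossy.
Dependency preservation: the restricted closure of {CustID} across the fragments never reaches {CName}, so CustID → CName cannot be enforced without a join — not preserved.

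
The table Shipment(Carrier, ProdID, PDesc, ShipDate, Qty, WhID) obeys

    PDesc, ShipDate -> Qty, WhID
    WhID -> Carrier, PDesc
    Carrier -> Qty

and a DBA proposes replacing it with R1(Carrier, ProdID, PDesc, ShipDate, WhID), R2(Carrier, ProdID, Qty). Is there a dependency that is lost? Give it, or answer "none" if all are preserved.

PDesc, ShipDate → Qty, WhID: restricted closure across fragments reaches Qty, WhID.
WhID → Carrier, PDesc lies within R1.
Carrier → Qty lies within R2.
Every dependency is enforceable on the fragments, so the decomposition is dependency-preserving.

none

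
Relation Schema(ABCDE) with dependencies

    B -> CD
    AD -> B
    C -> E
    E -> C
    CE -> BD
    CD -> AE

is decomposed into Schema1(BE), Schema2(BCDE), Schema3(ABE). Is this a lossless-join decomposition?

Yes

Chase test. Columns are ABCDE; row i has aⱼ where attribute j ∈ Schemai, else bᵢⱼ.
Initial tableau (one row per fragment):
  row 1: b11 a2 b13 b14 a5
  row 2: b21 a2 a3 a4 a5
  row 3: a1 a2 b33 b34 a5
Rows 1 and 2 agree on B; apply B→CD and equate their CD entries.
Rows 1 and 3 agree on B; apply B→CD and equate their CD entries.
Rows 1 and 2 agree on CD; apply CD→AE and equate their AE entries.
Rows 1 and 3 agree on CD; apply CD→AE and equate their AE entries.
Row 1 is now all distinguished symbols — the join is lossless.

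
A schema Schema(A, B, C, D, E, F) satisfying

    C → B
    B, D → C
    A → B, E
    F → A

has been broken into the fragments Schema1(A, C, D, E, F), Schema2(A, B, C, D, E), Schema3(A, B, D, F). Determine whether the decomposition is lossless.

Chase test. Columns are A, B, C, D, E, F; row i has aⱼ where attribute j ∈ Schemai, else bᵢⱼ.
Initial tableau (one row per fragment):
  row 1: a1 b12 a3 a4 a5 a6
  row 2: a1 a2 a3 a4 a5 b26
  row 3: a1 a2 b33 a4 b35 a6
Rows 1 and 2 agree on C; apply C→B and equate their B entries.
Rows 1 and 3 agree on B, D; apply B, D→C and equate their C entries.
Rows 1 and 3 agree on A; apply A→B, E and equate their B, E entries.
Row 1 is now all distinguished symbols — the join is lossless.

Yes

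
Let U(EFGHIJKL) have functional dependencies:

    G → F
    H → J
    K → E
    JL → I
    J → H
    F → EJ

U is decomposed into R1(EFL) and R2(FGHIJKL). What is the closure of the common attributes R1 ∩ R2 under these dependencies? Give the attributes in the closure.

R1 ∩ R2 = {FL}.
F → EJ applies, adding EJ
JL → I applies, adding I
J → H applies, adding H
Closure: {EFHIJL}.

EFHIJL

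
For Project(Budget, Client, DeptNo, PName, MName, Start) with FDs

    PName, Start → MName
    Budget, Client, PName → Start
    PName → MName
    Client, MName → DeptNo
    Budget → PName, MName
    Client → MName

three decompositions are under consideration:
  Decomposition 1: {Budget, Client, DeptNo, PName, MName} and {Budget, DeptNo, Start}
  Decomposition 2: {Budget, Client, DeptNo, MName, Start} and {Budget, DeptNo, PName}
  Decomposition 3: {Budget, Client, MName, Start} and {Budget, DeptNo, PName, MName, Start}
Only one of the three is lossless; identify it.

Decomposition 2

Decomposition 1: common = {Budget, DeptNo}, closure = {Budget, DeptNo, PName, MName} → lossy.
Decomposition 2: common = {Budget, DeptNo}, closure = {Budget, DeptNo, PName, MName} → lossless.
Decomposition 3: common = {Budget, MName, Start}, closure = {Budget, PName, MName, Start} → lossy.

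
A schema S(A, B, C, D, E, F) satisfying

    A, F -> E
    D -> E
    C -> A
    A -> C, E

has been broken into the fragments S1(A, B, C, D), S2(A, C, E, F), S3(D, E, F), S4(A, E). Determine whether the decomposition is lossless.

No

Chase test. Columns are A, B, C, D, E, F; row i has aⱼ where attribute j ∈ Si, else bᵢⱼ.
Initial tableau (one row per fragment):
  row 1: a1 a2 a3 a4 b15 b16
  row 2: a1 b22 a3 b24 a5 a6
  row 3: b31 b32 b33 a4 a5 a6
  row 4: a1 b42 b43 b44 a5 b46
Rows 1 and 3 agree on D; apply D→E and equate their E entries.
Rows 1 and 4 agree on A; apply A→C, E and equate their C, E entries.
No row becomes fully distinguished — the join is lossy.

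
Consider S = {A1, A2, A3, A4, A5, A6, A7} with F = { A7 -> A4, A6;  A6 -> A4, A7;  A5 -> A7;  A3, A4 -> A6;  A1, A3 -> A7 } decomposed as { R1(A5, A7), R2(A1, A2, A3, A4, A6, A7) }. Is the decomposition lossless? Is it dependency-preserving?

Lossless test: (A7)⁺ = {A4, A6, A7}, which is a superkey of neither fragment — lossy.
Dependency preservation: every FD's attributes lie within a single fragment, so each can be enforced locally — preserved.

lossy but dependency-preserving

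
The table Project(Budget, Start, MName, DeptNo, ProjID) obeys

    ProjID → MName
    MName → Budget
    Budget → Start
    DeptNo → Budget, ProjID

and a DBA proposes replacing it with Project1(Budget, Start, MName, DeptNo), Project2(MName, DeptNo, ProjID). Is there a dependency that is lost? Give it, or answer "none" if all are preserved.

none

ProjID → MName lies within Project2.
MName → Budget lies within Project1.
Budget → Start lies within Project1.
DeptNo → Budget, ProjID: restricted closure across fragments reaches Budget, ProjID.
Every dependency is enforceable on the fragments, so the decomposition is dependency-preserving.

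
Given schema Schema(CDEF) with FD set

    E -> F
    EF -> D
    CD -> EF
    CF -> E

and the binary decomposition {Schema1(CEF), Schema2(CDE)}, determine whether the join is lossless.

Common attributes: Schema1 ∩ Schema2 = {CE}.
Closure of {CE}: E → F applies, adding F; EF → D applies, adding D. So (CE)⁺ = {CDEF}.
This closure contains every attribute of Schema1, so Schema1 ∩ Schema2 → Schema1. The join is lossless.

Yes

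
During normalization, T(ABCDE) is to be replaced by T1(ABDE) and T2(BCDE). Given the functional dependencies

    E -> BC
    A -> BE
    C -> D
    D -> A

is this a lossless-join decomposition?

Yes

Common attributes: T1 ∩ T2 = {BDE}.
Closure of {BDE}: E → BC applies, adding C; D → A applies, adding A. So (BDE)⁺ = {ABCDE}.
This closure contains every attribute of T1, so T1 ∩ T2 → T1. The join is lossless.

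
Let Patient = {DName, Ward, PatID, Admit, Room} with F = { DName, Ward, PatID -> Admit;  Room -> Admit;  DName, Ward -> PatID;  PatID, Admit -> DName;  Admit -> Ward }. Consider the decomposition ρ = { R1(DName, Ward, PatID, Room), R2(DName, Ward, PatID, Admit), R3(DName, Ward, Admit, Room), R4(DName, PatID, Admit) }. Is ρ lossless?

Yes

Chase test. Columns are DName, Ward, PatID, Admit, Room; row i has aⱼ where attribute j ∈ Ri, else bᵢⱼ.
Initial tableau (one row per fragment):
  row 1: a1 a2 a3 b14 a5
  row 2: a1 a2 a3 a4 b25
  row 3: a1 a2 b33 a4 a5
  row 4: a1 b42 a3 a4 b45
Rows 1 and 2 agree on DName, Ward, PatID; apply DName, Ward, PatID→Admit and equate their Admit entries.
Rows 1 and 3 agree on DName, Ward; apply DName, Ward→PatID and equate their PatID entries.
Rows 1 and 4 agree on Admit; apply Admit→Ward and equate their Ward entries.
Row 1 is now all distinguished symbols — the join is lossless.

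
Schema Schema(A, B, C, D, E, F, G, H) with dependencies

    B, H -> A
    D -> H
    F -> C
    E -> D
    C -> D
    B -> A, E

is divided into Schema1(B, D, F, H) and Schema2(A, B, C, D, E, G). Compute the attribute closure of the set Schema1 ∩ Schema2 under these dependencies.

A, B, D, E, H

Schema1 ∩ Schema2 = {B, D}.
D → H applies, adding H
B → A, E applies, adding A, E
Closure: {A, B, D, E, H}.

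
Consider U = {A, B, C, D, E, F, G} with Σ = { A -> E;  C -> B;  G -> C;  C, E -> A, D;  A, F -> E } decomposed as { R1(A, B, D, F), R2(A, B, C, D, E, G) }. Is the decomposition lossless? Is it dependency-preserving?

lossy but dependency-preserving

Lossless test: (A, B, D)⁺ = {A, B, D, E}, which is a superkey of neither fragment — lossy.
Dependency preservation: A, F → E is not contained in any single fragment, but the restricted closure of its left-hand side across the fragments still reaches the right-hand side; the remaining FDs each lie inside some fragment. All dependencies are preserved.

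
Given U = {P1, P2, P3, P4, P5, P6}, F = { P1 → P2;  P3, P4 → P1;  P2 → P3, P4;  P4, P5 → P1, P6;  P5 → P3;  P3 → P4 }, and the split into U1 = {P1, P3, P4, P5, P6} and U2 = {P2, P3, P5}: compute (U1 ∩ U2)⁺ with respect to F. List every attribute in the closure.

P1, P2, P3, P4, P5, P6

U1 ∩ U2 = {P3, P5}.
P3 → P4 applies, adding P4
P3, P4 → P1 applies, adding P1
P4, P5 → P1, P6 applies, adding P6
P1 → P2 applies, adding P2
Closure: {P1, P2, P3, P4, P5, P6}.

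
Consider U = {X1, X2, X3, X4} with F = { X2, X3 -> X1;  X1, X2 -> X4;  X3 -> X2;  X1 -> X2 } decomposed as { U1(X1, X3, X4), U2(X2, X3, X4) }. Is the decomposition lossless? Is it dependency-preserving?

lossless but not dependency-preserving

Lossless test: (X3, X4)⁺ = {X1, X2, X3, X4}, which contains all of one fragment — lossless.
Dependency preservation: the restricted closure of {X1} across the fragments never reaches {X2}, so X1 → X2 cannot be enforced without a join — not preserved.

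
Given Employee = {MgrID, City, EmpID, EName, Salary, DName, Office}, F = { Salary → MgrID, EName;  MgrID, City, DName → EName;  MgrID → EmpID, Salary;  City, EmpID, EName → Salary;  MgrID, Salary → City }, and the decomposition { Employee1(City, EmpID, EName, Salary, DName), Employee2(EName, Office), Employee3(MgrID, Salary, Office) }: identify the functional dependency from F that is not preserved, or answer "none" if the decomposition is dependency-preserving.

none

Salary → MgrID, EName: restricted closure across fragments reaches MgrID, EName.
MgrID, City, DName → EName: restricted closure across fragments reaches EName.
MgrID → EmpID, Salary: restricted closure across fragments reaches EmpID, Salary.
City, EmpID, EName → Salary lies within Employee1.
MgrID, Salary → City: restricted closure across fragments reaches City.
Every dependency is enforceable on the fragments, so the decomposition is dependency-preserving.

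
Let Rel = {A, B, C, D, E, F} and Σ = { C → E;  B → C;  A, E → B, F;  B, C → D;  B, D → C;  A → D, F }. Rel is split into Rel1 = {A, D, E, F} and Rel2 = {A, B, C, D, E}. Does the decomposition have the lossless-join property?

Yes

Common attributes: Rel1 ∩ Rel2 = {A, D, E}.
Closure of {A, D, E}: A, E → B, F applies, adding B, F; B, D → C applies, adding C. So (A, D, E)⁺ = {A, B, C, D, E, F}.
This closure contains every attribute of Rel1, so Rel1 ∩ Rel2 → Rel1. The join is lossless.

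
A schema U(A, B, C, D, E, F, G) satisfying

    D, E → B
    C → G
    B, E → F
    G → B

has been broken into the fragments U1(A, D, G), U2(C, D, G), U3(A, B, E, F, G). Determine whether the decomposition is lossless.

Chase test. Columns are A, B, C, D, E, F, G; row i has aⱼ where attribute j ∈ Ui, else bᵢⱼ.
Initial tableau (one row per fragment):
  row 1: a1 b12 b13 a4 b15 b16 a7
  row 2: b21 b22 a3 a4 b25 b26 a7
  row 3: a1 a2 b33 b34 a5 a6 a7
Rows 1 and 2 agree on G; apply G→B and equate their B entries.
Rows 1 and 3 agree on G; apply G→B and equate their B entries.
No row becomes fully distinguished — the join is lossy.

No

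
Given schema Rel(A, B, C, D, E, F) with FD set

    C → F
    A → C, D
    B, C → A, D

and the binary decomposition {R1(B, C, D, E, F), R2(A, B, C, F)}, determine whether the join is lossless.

Common attributes: R1 ∩ R2 = {B, C, F}.
Closure of {B, C, F}: B, C → A, D applies, adding A, D. So (B, C, F)⁺ = {A, B, C, D, F}.
This closure contains every attribute of R2, so R1 ∩ R2 → R2. The join is lossless.

Yes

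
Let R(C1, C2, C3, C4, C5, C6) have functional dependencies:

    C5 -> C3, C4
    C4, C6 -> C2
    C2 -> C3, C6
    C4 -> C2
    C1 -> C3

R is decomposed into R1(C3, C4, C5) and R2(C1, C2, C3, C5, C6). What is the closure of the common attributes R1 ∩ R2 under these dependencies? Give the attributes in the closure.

R1 ∩ R2 = {C3, C5}.
C5 → C3, C4 applies, adding C4
C4 → C2 applies, adding C2
C2 → C3, C6 applies, adding C6
Closure: {C2, C3, C4, C5, C6}.

C2, C3, C4, C5, C6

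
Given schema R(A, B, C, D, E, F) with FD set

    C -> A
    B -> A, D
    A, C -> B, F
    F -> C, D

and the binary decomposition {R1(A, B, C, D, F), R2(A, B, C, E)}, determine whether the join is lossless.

Yes

Common attributes: R1 ∩ R2 = {A, B, C}.
Closure of {A, B, C}: B → A, D applies, adding D; A, C → B, F applies, adding F. So (A, B, C)⁺ = {A, B, C, D, F}.
This closure contains every attribute of R1, so R1 ∩ R2 → R1. The join is lossless.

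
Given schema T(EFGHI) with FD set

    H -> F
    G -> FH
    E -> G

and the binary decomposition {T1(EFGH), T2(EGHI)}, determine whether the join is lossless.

Common attributes: T1 ∩ T2 = {EGH}.
Closure of {EGH}: H → F applies, adding F. So (EGH)⁺ = {EFGH}.
This closure contains every attribute of T1, so T1 ∩ T2 → T1. The join is lossless.

Yes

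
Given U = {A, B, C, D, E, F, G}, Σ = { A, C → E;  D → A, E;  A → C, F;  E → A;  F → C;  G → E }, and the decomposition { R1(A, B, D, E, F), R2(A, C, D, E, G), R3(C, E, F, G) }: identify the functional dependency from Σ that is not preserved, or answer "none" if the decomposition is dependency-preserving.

none

A, C → E lies within R2.
D → A, E lies within R1.
A → C, F: restricted closure across fragments reaches C, F.
E → A lies within R1.
F → C lies within R3.
G → E lies within R2.
Every dependency is enforceable on the fragments, so the decomposition is dependency-preserving.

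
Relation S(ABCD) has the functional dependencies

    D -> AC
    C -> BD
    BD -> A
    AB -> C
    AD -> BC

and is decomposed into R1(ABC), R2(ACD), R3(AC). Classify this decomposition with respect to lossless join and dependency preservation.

lossless and dependency-preserving

Lossless test (chase): Rows 1 and 2 agree on C; apply C→BD and equate their BD entries. Rows 1 and 3 agree on C; apply C→BD and equate their BD entries. Row 1 is now all distinguished symbols — the join is lossless.
Dependency preservation: C → BD; BD → A; AD → BC are not contained in any single fragment, but the restricted closure of each left-hand side across the fragments still reaches the right-hand side; the remaining FDs each lie inside some fragment. All dependencies are preserved.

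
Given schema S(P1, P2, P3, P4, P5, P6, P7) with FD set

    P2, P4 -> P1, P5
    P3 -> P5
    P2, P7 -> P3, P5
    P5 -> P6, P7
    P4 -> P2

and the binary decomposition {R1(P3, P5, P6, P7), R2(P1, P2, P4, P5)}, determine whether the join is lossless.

Common attributes: R1 ∩ R2 = {P5}.
Closure of {P5}: P5 → P6, P7 applies, adding P6, P7. So (P5)⁺ = {P5, P6, P7}.
The closure contains neither all of R1 = {P3, P5, P6, P7} nor all of R2 = {P1, P2, P4, P5}, so the common attributes are not a superkey of either fragment. The join is lossy.

No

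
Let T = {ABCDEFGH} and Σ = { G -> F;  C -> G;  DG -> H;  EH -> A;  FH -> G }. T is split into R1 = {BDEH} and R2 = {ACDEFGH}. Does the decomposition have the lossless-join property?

Common attributes: R1 ∩ R2 = {DEH}.
Closure of {DEH}: EH → A applies, adding A. So (DEH)⁺ = {ADEH}.
The closure contains neither all of R1 = {BDEH} nor all of R2 = {ACDEFGH}, so the common attributes are not a superkey of either fragment. The join is lossy.

No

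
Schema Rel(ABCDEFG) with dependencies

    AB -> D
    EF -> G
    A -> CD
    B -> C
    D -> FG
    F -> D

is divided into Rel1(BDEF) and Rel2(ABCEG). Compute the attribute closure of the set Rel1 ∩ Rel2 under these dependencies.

BCE

Rel1 ∩ Rel2 = {BE}.
B → C applies, adding C
Closure: {BCE}.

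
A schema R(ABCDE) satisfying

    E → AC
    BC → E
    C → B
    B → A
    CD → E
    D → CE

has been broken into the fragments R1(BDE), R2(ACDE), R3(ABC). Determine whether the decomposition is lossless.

Chase test. Columns are ABCDE; row i has aⱼ where attribute j ∈ Ri, else bᵢⱼ.
Initial tableau (one row per fragment):
  row 1: b11 a2 b13 a4 a5
  row 2: a1 b22 a3 a4 a5
  row 3: a1 a2 a3 b34 b35
Rows 1 and 2 agree on E; apply E→AC and equate their AC entries.
Rows 1 and 3 agree on BC; apply BC→E and equate their E entries.
Rows 1 and 2 agree on C; apply C→B and equate their B entries.
Row 1 is now all distinguished symbols — the join is lossless.

Yes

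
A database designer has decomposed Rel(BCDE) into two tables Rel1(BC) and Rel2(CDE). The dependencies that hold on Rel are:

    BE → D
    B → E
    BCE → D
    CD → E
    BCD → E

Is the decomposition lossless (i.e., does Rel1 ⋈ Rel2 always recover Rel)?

Common attributes: Rel1 ∩ Rel2 = {C}.
No dependency enlarges {C}, so (C)⁺ = {C}.
The closure contains neither all of Rel1 = {BC} nor all of Rel2 = {CDE}, so the common attributes are not a superkey of either fragment. The join is lossy.

No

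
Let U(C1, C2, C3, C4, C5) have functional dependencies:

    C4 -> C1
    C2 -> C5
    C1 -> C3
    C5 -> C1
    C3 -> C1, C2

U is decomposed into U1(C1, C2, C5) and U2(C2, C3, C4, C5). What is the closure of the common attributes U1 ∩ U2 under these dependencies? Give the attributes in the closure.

C1, C2, C3, C5

U1 ∩ U2 = {C2, C5}.
C5 → C1 applies, adding C1
C1 → C3 applies, adding C3
Closure: {C1, C2, C3, C5}.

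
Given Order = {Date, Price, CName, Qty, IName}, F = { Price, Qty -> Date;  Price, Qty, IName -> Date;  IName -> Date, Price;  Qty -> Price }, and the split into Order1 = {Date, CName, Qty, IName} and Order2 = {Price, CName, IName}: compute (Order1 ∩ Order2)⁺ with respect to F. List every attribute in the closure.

Date, Price, CName, IName

Order1 ∩ Order2 = {CName, IName}.
IName → Date, Price applies, adding Date, Price
Closure: {Date, Price, CName, IName}.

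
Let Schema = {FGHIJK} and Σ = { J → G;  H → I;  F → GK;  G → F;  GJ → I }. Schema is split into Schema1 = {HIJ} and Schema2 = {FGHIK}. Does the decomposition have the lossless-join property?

No

Common attributes: Schema1 ∩ Schema2 = {HI}.
No dependency enlarges {HI}, so (HI)⁺ = {HI}.
The closure contains neither all of Schema1 = {HIJ} nor all of Schema2 = {FGHIK}, so the common attributes are not a superkey of either fragment. The join is lossy.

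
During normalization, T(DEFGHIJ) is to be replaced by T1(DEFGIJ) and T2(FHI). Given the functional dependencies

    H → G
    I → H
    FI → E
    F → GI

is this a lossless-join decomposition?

Yes

Common attributes: T1 ∩ T2 = {FI}.
Closure of {FI}: I → H applies, adding H; FI → E applies, adding E; F → GI applies, adding G. So (FI)⁺ = {EFGHI}.
This closure contains every attribute of T2, so T1 ∩ T2 → T2. The join is lossless.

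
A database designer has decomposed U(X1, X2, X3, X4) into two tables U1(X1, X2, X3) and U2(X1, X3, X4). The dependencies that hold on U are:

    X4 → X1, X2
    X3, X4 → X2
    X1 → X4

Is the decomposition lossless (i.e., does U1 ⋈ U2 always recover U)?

Yes

Common attributes: U1 ∩ U2 = {X1, X3}.
Closure of {X1, X3}: X1 → X4 applies, adding X4; X4 → X1, X2 applies, adding X2. So (X1, X3)⁺ = {X1, X2, X3, X4}.
This closure contains every attribute of U1, so U1 ∩ U2 → U1. The join is lossless.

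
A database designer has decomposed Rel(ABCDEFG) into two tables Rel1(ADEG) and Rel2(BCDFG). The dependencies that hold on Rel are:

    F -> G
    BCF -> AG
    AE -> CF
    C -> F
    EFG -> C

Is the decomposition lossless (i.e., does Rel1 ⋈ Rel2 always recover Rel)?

Common attributes: Rel1 ∩ Rel2 = {DG}.
No dependency enlarges {DG}, so (DG)⁺ = {DG}.
The closure contains neither all of Rel1 = {ADEG} nor all of Rel2 = {BCDFG}, so the common attributes are not a superkey of either fragment. The join is lossy.

No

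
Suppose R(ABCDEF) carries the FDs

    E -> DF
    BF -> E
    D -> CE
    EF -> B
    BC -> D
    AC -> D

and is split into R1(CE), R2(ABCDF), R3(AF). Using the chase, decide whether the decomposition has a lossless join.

No

Chase test. Columns are ABCDEF; row i has aⱼ where attribute j ∈ Ri, else bᵢⱼ.
Initial tableau (one row per fragment):
  row 1: b11 b12 a3 b14 a5 b16
  row 2: a1 a2 a3 a4 b25 a6
  row 3: a1 b32 b33 b34 b35 a6
No row becomes fully distinguished — the join is lossy.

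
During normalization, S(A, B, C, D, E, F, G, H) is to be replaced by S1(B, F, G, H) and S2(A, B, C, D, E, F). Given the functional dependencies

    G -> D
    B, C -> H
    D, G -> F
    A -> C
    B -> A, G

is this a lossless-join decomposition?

Yes

Common attributes: S1 ∩ S2 = {B, F}.
Closure of {B, F}: B → A, G applies, adding A, G; G → D applies, adding D; A → C applies, adding C; B, C → H applies, adding H. So (B, F)⁺ = {A, B, C, D, F, G, H}.
This closure contains every attribute of S1, so S1 ∩ S2 → S1. The join is lossless.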